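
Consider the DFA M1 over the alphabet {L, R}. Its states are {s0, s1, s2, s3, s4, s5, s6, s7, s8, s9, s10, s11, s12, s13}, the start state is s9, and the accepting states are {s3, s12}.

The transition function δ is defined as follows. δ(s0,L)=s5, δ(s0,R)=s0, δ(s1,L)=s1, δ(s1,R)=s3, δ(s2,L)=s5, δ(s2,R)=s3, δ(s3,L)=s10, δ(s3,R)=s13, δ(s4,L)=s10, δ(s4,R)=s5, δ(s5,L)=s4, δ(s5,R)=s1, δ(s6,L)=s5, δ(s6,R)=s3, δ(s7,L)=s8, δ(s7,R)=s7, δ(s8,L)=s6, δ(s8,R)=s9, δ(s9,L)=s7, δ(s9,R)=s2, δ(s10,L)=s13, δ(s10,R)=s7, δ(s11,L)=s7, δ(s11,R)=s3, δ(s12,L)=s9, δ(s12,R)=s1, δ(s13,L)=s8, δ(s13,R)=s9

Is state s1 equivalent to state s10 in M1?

No

First remove the unreachable states {s0,s11,s12}; 11 states remain.
Initial partition by acceptance: {s3} | {s1,s2,s4,s5,s6,s7,s8,s9,s10,s13}.
Split {s1,s2,s4,s5,s6,s7,s8,s9,s10,s13} by δ(·,R) → {s4,s5,s7,s8,s9,s10,s13} and {s1,s2,s6}.
On input L, block {s4,s5,s7,s8,s9,s10,s13} splits into {s4,s5,s7,s9,s10,s13} and {s8}.
On input L, block {s4,s5,s7,s9,s10,s13} splits into {s4,s5,s9,s10} and {s7,s13}.
Split {s4,s5,s9,s10} by δ(·,L) → {s4,s5} and {s9,s10}.
Refine {s4,s5} on symbol L: members go to different blocks, giving {s4} and {s5}.
Split {s1,s2,s6} by δ(·,L) → {s2,s6} and {s1}.
Split {s7,s13} by δ(·,R) → {s7} and {s13}.
On input L, block {s9,s10} splits into {s9} and {s10}.
No further refinement is possible. Final partition (10 blocks): {s3} | {s4} | {s2,s6} | {s8} | {s7} | {s9} | {s5} | {s1} | {s13} | {s10}.
s1 and s10 end up in different blocks, so they are distinguishable. For instance, the string 'R' is accepted from only s1.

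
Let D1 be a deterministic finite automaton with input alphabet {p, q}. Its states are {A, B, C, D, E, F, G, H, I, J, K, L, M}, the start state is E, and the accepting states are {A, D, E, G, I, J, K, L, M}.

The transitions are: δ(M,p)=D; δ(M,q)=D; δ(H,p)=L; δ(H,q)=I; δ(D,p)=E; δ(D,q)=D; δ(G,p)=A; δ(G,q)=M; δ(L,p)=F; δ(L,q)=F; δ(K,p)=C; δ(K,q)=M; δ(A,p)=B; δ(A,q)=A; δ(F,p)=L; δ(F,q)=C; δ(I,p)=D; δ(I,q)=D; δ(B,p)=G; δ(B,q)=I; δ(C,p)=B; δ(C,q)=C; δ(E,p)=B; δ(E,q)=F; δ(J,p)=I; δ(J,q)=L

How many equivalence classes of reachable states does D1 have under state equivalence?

9

First remove the unreachable states {H,J,K}; 10 states remain.
P0 = {A,D,E,G,I,L,M} | {B,C,F}.
Split {A,D,E,G,I,L,M} by δ(·,p) → {D,G,I,M} and {A,E,L}.
Split {D,G,I,M} by δ(·,p) → {D,G} and {I,M}.
Refine {D,G} on symbol q: members go to different blocks, giving {D} and {G}.
Refine {B,C,F} on symbol p: members go to different blocks, giving {B} and {C} and {F}.
Split {A,E,L} by δ(·,p) → {A,E} and {L}.
Split {A,E} by δ(·,q) → {A} and {E}.
No further refinement is possible. Final partition (9 blocks): {D} | {B} | {A} | {I,M} | {G} | {C} | {F} | {L} | {E}.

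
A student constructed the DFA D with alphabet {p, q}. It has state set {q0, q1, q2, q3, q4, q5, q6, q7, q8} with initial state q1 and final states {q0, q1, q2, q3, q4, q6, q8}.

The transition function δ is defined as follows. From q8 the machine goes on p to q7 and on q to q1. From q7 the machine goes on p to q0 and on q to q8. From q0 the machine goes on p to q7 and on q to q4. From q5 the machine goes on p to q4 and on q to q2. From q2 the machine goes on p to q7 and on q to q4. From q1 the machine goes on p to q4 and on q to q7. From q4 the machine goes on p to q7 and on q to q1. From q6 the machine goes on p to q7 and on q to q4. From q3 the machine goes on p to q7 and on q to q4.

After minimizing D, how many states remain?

First remove the unreachable states {q2,q3,q5,q6}; 5 states remain.
Start with accepting vs non-accepting: {q0,q1,q4,q8} | {q7}.
Split {q0,q1,q4,q8} by δ(·,p) → {q0,q4,q8} and {q1}.
On input q, block {q0,q4,q8} splits into {q4,q8} and {q0}.
The partition is now stable with 4 blocks: {q4,q8} | {q7} | {q1} | {q0}.

4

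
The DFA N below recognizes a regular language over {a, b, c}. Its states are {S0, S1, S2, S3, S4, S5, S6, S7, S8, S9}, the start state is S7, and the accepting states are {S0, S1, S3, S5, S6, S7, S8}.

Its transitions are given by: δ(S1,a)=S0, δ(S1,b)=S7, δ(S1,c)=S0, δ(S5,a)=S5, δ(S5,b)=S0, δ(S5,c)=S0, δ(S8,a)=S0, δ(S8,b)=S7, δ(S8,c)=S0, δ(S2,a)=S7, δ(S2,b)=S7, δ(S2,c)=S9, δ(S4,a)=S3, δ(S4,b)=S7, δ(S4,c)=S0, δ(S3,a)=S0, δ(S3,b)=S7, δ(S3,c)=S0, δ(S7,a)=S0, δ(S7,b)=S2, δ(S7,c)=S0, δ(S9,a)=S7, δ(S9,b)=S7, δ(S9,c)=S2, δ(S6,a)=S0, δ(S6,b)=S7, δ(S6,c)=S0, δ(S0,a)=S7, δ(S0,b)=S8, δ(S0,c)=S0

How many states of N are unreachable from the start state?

BFS from S7 reaches {S0, S2, S7, S8, S9}; the 5 state(s) S1, S3, S4, S5, S6 are never visited.

5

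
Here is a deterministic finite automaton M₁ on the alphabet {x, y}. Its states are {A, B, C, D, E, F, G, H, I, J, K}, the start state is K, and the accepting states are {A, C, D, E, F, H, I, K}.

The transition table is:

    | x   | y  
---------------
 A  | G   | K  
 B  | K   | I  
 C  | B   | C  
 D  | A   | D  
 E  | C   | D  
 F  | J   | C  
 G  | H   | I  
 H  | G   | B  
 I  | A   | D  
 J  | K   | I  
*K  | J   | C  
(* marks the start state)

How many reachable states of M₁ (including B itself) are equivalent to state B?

2

First remove the unreachable states {E,F}; 9 states remain.
Start with accepting vs non-accepting: {A,C,D,H,I,K} | {B,G,J}.
Split {A,C,D,H,I,K} by δ(·,x) → {A,C,H,K} and {D,I}.
Split {A,C,H,K} by δ(·,y) → {A,C,K} and {H}.
Refine {B,G,J} on symbol x: members go to different blocks, giving {B,J} and {G}.
Split {A,C,K} by δ(·,x) → {C,K} and {A}.
No further refinement is possible. Final partition (6 blocks): {C,K} | {B,J} | {D,I} | {H} | {G} | {A}.
State B belongs to the block {B,J}, which has 2 states.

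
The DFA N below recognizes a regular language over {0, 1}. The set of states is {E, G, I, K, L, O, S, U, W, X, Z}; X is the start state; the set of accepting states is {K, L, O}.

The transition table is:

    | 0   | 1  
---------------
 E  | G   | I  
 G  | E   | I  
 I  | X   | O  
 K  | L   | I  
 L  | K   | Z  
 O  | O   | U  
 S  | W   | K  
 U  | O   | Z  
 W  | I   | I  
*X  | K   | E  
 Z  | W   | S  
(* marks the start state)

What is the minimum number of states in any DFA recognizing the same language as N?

10

All states are reachable from the start state.
Start with accepting vs non-accepting: {K,L,O} | {E,G,I,S,U,W,X,Z}.
Refine {E,G,I,S,U,W,X,Z} on symbol 0: members go to different blocks, giving {E,G,I,S,W,Z} and {U,X}.
Split {K,L,O} by δ(·,1) → {K,L} and {O}.
On input 0, block {E,G,I,S,W,Z} splits into {E,G,S,W,Z} and {I}.
Refine {K,L} on symbol 1: members go to different blocks, giving {L} and {K}.
On input 0, block {E,G,S,W,Z} splits into {E,G,S,Z} and {W}.
Refine {E,G,S,Z} on symbol 0: members go to different blocks, giving {E,G} and {S,Z}.
Refine {U,X} on symbol 0: members go to different blocks, giving {U} and {X}.
Split {S,Z} by δ(·,1) → {Z} and {S}.
The partition is now stable with 10 blocks: {L} | {E,G} | {U} | {O} | {I} | {K} | {W} | {Z} | {X} | {S}.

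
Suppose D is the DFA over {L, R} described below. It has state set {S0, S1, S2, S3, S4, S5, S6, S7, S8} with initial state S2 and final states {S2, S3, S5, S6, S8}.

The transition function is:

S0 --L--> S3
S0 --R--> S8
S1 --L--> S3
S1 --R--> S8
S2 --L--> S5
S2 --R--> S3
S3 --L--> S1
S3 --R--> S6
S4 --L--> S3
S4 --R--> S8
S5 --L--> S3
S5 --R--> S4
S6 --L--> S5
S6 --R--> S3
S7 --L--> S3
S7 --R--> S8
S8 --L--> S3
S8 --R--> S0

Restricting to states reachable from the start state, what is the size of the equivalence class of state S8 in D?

First remove the unreachable states {S7}; 8 states remain.
P0 = {S2,S3,S5,S6,S8} | {S0,S1,S4}.
Split {S2,S3,S5,S6,S8} by δ(·,L) → {S2,S5,S6,S8} and {S3}.
Split {S2,S5,S6,S8} by δ(·,L) → {S2,S6} and {S5,S8}.
No further refinement is possible. Final partition (4 blocks): {S2,S6} | {S0,S1,S4} | {S3} | {S5,S8}.
The equivalence class containing S8 is {S5,S8}, of size 2.

2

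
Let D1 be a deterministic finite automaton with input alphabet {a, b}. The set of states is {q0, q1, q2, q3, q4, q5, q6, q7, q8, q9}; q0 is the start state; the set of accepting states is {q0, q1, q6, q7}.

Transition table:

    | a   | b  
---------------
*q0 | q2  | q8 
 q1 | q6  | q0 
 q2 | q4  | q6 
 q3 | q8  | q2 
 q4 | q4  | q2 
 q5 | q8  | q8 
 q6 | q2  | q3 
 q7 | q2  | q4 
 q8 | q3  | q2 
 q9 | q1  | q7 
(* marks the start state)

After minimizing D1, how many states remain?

Reachable states from the start: {q0,q2,q3,q4,q6,q8}. Unreachable: {q1,q5,q7,q9} — drop them.
Start with accepting vs non-accepting: {q0,q6} | {q2,q3,q4,q8}.
On input b, block {q2,q3,q4,q8} splits into {q3,q4,q8} and {q2}.
Stable partition: {q0,q6} | {q3,q4,q8} | {q2} — 3 equivalence classes.

3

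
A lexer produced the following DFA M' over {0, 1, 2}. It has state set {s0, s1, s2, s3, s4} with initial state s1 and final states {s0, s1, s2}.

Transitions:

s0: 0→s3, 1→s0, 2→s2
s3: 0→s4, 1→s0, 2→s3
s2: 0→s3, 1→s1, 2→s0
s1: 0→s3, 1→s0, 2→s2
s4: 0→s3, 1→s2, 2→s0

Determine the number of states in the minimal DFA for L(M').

3

Start with accepting vs non-accepting: {s0,s1,s2} | {s3,s4}.
Refine {s3,s4} on symbol 2: members go to different blocks, giving {s3} and {s4}.
No further refinement is possible. Final partition (3 blocks): {s0,s1,s2} | {s3} | {s4}.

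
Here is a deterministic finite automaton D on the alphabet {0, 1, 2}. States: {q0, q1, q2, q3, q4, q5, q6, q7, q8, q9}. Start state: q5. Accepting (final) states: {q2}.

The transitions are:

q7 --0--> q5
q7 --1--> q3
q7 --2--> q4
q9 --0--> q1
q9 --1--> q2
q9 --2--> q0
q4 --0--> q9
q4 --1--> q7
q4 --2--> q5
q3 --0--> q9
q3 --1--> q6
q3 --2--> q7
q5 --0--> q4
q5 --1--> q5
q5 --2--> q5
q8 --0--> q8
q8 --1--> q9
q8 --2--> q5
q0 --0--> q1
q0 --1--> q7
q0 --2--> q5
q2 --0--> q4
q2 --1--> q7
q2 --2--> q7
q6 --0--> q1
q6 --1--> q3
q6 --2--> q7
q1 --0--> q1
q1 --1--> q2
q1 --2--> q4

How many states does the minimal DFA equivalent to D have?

First remove the unreachable states {q8}; 9 states remain.
Start with accepting vs non-accepting: {q2} | {q0,q1,q3,q4,q5,q6,q7,q9}.
Split {q0,q1,q3,q4,q5,q6,q7,q9} by δ(·,1) → {q0,q3,q4,q5,q6,q7} and {q1,q9}.
On input 0, block {q0,q3,q4,q5,q6,q7} splits into {q0,q3,q4,q6} and {q5,q7}.
Refine {q0,q3,q4,q6} on symbol 1: members go to different blocks, giving {q0,q4} and {q3,q6}.
On input 0, block {q5,q7} splits into {q5} and {q7}.
No further refinement is possible. Final partition (6 blocks): {q2} | {q0,q4} | {q1,q9} | {q5} | {q3,q6} | {q7}.

6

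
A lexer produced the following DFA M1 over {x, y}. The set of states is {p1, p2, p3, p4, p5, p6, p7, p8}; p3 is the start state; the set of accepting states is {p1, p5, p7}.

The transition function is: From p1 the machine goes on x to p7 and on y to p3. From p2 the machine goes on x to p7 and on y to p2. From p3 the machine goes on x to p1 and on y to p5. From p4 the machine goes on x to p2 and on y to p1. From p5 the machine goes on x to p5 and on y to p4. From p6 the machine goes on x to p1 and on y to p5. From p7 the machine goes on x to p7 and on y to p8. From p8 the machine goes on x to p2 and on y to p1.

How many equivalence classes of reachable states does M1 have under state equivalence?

5

Reachable states from the start: {p1,p2,p3,p4,p5,p7,p8}. Unreachable: {p6} — drop them.
Initial partition by acceptance: {p1,p5,p7} | {p2,p3,p4,p8}.
Refine {p2,p3,p4,p8} on symbol x: members go to different blocks, giving {p2,p3} and {p4,p8}.
Split {p1,p5,p7} by δ(·,y) → {p5,p7} and {p1}.
Refine {p2,p3} on symbol x: members go to different blocks, giving {p2} and {p3}.
No further refinement is possible. Final partition (5 blocks): {p5,p7} | {p2} | {p4,p8} | {p1} | {p3}.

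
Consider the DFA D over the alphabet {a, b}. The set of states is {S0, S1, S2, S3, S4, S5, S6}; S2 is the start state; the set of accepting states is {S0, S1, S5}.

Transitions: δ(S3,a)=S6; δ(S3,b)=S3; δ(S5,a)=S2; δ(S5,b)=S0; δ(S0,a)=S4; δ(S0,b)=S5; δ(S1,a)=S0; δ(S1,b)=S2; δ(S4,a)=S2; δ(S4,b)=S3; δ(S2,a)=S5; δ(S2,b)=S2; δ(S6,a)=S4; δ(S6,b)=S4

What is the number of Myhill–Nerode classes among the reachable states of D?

6

Reachable states from the start: {S0,S2,S3,S4,S5,S6}. Unreachable: {S1} — drop them.
Initial partition by acceptance: {S0,S5} | {S2,S3,S4,S6}.
Refine {S2,S3,S4,S6} on symbol a: members go to different blocks, giving {S3,S4,S6} and {S2}.
On input a, block {S0,S5} splits into {S0} and {S5}.
On input a, block {S3,S4,S6} splits into {S3,S6} and {S4}.
On input a, block {S3,S6} splits into {S3} and {S6}.
Stable partition: {S0} | {S3} | {S2} | {S5} | {S4} | {S6} — 6 equivalence classes.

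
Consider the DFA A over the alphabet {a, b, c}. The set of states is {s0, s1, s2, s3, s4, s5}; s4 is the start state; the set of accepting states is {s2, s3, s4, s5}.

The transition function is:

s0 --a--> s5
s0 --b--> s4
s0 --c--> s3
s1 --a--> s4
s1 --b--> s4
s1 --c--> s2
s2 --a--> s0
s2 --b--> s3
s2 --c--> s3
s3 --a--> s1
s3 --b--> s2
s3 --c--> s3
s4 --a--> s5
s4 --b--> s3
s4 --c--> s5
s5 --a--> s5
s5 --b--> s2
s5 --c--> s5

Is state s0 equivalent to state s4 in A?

P0 = {s2,s3,s4,s5} | {s0,s1}.
On input a, block {s2,s3,s4,s5} splits into {s2,s3} and {s4,s5}.
Stable partition: {s2,s3} | {s0,s1} | {s4,s5} — 3 equivalence classes.
s0 and s4 end up in different blocks, so they are distinguishable. For instance, the string 'ε' is accepted from only s4.

No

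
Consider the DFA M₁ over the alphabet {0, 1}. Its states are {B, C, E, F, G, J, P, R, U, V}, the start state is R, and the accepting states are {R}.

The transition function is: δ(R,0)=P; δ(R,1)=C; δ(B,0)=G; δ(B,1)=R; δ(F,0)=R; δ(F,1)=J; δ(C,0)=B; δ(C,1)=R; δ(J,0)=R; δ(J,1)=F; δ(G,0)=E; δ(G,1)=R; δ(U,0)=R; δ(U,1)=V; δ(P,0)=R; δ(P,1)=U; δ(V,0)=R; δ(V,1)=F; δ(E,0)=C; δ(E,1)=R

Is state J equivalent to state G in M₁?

No

All states are reachable from the start state.
Start with accepting vs non-accepting: {R} | {B,C,E,F,G,J,P,U,V}.
On input 0, block {B,C,E,F,G,J,P,U,V} splits into {F,J,P,U,V} and {B,C,E,G}.
Stable partition: {R} | {F,J,P,U,V} | {B,C,E,G} — 3 equivalence classes.
J and G end up in different blocks, so they are distinguishable. For instance, the string '0' is accepted from only J.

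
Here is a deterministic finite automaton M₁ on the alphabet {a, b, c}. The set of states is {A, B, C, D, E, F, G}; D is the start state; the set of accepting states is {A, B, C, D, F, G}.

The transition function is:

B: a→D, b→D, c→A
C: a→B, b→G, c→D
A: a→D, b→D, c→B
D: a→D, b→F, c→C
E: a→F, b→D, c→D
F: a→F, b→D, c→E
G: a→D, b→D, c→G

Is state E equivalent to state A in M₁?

No

All states are reachable from the start state.
Start with accepting vs non-accepting: {A,B,C,D,F,G} | {E}.
Split {A,B,C,D,F,G} by δ(·,c) → {A,B,C,D,G} and {F}.
Split {A,B,C,D,G} by δ(·,b) → {A,B,C,G} and {D}.
Refine {A,B,C,G} on symbol a: members go to different blocks, giving {A,B,G} and {C}.
Stable partition: {A,B,G} | {E} | {F} | {D} | {C} — 5 equivalence classes.
E and A end up in different blocks, so they are distinguishable. For instance, the string 'ε' is accepted from only A.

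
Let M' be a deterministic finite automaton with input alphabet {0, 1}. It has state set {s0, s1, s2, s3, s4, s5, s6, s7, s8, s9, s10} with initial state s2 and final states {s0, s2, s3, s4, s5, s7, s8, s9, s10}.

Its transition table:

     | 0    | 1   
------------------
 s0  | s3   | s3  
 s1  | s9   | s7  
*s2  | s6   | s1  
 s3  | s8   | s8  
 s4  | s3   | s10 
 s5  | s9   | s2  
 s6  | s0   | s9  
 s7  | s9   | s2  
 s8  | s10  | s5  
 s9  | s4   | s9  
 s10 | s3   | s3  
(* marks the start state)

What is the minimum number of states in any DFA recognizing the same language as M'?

P0 = {s0,s2,s3,s4,s5,s7,s8,s9,s10} | {s1,s6}.
Refine {s0,s2,s3,s4,s5,s7,s8,s9,s10} on symbol 0: members go to different blocks, giving {s0,s3,s4,s5,s7,s8,s9,s10} and {s2}.
On input 1, block {s0,s3,s4,s5,s7,s8,s9,s10} splits into {s0,s3,s4,s8,s9,s10} and {s5,s7}.
Refine {s0,s3,s4,s8,s9,s10} on symbol 1: members go to different blocks, giving {s0,s3,s4,s9,s10} and {s8}.
On input 0, block {s0,s3,s4,s9,s10} splits into {s0,s4,s9,s10} and {s3}.
On input 0, block {s0,s4,s9,s10} splits into {s0,s4,s10} and {s9}.
On input 1, block {s0,s4,s10} splits into {s0,s10} and {s4}.
Split {s1,s6} by δ(·,0) → {s1} and {s6}.
No further refinement is possible. Final partition (9 blocks): {s0,s10} | {s1} | {s2} | {s5,s7} | {s8} | {s3} | {s9} | {s4} | {s6}.

9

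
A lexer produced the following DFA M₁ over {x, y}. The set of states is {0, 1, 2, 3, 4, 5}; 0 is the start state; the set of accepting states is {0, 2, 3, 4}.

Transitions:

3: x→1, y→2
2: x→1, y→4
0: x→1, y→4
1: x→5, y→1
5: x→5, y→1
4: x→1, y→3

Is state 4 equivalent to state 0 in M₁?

Yes

P0 = {0,2,3,4} | {1,5}.
The partition is now stable with 2 blocks: {0,2,3,4} | {1,5}.
4 and 0 lie in the same block of the stable partition, so they are equivalent — no string distinguishes them.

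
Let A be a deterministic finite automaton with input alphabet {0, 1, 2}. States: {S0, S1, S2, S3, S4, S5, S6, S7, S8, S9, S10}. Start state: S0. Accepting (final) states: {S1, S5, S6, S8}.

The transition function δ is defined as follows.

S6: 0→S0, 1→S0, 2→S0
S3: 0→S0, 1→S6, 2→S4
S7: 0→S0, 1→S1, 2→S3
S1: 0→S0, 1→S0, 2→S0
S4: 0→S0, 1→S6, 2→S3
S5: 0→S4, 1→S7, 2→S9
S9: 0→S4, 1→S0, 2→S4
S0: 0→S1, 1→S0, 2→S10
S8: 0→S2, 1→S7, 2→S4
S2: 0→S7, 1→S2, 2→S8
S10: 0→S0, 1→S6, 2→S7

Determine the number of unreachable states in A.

BFS from S0 reaches {S0, S1, S3, S4, S6, S7, S10}; the 4 state(s) S2, S5, S8, S9 are never visited.

4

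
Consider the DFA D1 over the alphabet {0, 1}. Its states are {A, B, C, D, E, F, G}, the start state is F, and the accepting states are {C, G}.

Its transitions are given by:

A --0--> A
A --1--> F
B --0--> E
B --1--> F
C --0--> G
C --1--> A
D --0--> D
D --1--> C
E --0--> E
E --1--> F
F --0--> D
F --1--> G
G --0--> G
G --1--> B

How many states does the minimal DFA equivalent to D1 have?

3

All states are reachable from the start state.
Start with accepting vs non-accepting: {C,G} | {A,B,D,E,F}.
Split {A,B,D,E,F} by δ(·,1) → {A,B,E} and {D,F}.
No further refinement is possible. Final partition (3 blocks): {C,G} | {A,B,E} | {D,F}.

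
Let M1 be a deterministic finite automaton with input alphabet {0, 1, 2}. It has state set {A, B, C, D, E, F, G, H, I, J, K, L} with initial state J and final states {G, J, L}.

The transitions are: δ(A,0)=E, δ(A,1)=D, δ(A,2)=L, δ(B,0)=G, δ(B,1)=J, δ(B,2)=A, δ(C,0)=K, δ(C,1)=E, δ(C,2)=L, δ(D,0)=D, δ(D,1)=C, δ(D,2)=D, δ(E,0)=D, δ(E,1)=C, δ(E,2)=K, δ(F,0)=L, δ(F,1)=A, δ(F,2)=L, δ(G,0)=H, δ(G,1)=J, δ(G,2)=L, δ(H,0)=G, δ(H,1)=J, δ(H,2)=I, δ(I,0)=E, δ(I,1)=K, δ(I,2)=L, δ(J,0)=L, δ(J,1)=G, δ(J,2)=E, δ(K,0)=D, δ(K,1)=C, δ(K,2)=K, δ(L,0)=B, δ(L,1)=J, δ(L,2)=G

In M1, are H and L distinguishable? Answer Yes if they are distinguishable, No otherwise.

Yes

First remove the unreachable states {F}; 11 states remain.
Start with accepting vs non-accepting: {G,J,L} | {A,B,C,D,E,H,I,K}.
Refine {G,J,L} on symbol 0: members go to different blocks, giving {G,L} and {J}.
On input 0, block {A,B,C,D,E,H,I,K} splits into {A,C,D,E,I,K} and {B,H}.
Refine {A,C,D,E,I,K} on symbol 2: members go to different blocks, giving {A,C,I} and {D,E,K}.
Stable partition: {G,L} | {A,C,I} | {J} | {B,H} | {D,E,K} — 5 equivalence classes.
H and L end up in different blocks, so they are distinguishable. For instance, the string 'ε' is accepted from only L.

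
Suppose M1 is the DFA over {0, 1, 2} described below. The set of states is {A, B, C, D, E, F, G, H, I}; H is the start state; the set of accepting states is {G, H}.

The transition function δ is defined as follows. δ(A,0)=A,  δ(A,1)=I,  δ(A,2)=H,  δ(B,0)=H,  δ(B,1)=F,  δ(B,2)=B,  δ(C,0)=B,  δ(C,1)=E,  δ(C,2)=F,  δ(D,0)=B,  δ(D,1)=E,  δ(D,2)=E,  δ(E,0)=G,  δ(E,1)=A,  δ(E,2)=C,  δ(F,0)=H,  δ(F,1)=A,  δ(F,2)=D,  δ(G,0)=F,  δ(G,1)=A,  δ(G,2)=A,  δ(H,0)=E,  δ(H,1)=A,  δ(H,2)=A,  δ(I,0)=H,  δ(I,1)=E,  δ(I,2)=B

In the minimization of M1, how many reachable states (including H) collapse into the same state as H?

Every state is reachable, so we keep all 9.
Initial partition by acceptance: {G,H} | {A,B,C,D,E,F,I}.
On input 0, block {A,B,C,D,E,F,I} splits into {B,E,F,I} and {A,C,D}.
Refine {B,E,F,I} on symbol 1: members go to different blocks, giving {B,I} and {E,F}.
Refine {A,C,D} on symbol 0: members go to different blocks, giving {C,D} and {A}.
The partition is now stable with 5 blocks: {G,H} | {B,I} | {C,D} | {E,F} | {A}.
The equivalence class containing H is {G,H}, of size 2.

2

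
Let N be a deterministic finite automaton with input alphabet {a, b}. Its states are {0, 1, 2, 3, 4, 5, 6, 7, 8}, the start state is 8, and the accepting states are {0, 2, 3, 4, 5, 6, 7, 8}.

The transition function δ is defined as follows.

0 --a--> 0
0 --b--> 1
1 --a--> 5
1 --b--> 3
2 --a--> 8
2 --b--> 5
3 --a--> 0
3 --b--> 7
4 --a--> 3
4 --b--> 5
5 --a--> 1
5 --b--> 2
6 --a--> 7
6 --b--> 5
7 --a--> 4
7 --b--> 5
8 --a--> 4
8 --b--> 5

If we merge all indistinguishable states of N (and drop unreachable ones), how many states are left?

7

Reachable states from the start: {0,1,2,3,4,5,7,8}. Unreachable: {6} — drop them.
P0 = {0,2,3,4,5,7,8} | {1}.
On input a, block {0,2,3,4,5,7,8} splits into {0,2,3,4,7,8} and {5}.
Split {0,2,3,4,7,8} by δ(·,b) → {2,4,7,8} and {0} and {3}.
On input a, block {2,4,7,8} splits into {2,7,8} and {4}.
Refine {2,7,8} on symbol a: members go to different blocks, giving {7,8} and {2}.
No further refinement is possible. Final partition (7 blocks): {7,8} | {1} | {5} | {0} | {3} | {4} | {2}.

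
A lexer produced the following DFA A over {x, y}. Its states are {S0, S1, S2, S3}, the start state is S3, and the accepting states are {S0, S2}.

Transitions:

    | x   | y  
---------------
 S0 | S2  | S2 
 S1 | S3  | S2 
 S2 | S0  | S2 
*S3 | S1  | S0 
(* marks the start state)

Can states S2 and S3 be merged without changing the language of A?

No

Initial partition by acceptance: {S0,S2} | {S1,S3}.
No further refinement is possible. Final partition (2 blocks): {S0,S2} | {S1,S3}.
S2 and S3 end up in different blocks, so they are distinguishable. For instance, the string 'ε' is accepted from only S2.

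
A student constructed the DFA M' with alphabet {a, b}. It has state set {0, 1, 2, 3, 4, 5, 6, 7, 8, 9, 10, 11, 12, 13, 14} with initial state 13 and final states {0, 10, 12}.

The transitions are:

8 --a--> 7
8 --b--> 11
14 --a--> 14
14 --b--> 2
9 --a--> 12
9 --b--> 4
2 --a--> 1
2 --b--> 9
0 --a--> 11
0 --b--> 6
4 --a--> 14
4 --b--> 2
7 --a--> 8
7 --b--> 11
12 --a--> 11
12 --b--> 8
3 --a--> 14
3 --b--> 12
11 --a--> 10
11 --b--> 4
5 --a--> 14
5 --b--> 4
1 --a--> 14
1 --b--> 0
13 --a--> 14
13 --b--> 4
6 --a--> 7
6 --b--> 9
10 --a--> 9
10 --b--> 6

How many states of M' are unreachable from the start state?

BFS from 13 reaches {0, 1, 2, 4, 6, 7, 8, 9, 10, 11, 12, 13, 14}; the 2 state(s) 3, 5 are never visited.

2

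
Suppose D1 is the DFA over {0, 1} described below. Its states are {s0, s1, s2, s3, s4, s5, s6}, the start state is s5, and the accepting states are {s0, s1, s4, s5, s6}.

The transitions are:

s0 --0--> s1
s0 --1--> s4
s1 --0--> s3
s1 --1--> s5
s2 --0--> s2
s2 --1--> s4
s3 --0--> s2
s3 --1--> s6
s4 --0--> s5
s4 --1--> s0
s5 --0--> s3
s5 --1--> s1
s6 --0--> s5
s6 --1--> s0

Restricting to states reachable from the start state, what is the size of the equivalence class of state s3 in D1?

Every state is reachable, so we keep all 7.
Start with accepting vs non-accepting: {s0,s1,s4,s5,s6} | {s2,s3}.
On input 0, block {s0,s1,s4,s5,s6} splits into {s0,s4,s6} and {s1,s5}.
The partition is now stable with 3 blocks: {s0,s4,s6} | {s2,s3} | {s1,s5}.
State s3 belongs to the block {s2,s3}, which has 2 states.

2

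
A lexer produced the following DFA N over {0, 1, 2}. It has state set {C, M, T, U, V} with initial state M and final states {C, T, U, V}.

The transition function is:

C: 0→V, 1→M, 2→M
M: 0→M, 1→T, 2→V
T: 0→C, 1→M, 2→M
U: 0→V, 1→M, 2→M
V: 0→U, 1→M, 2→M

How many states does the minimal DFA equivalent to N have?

All states are reachable from the start state.
Start with accepting vs non-accepting: {C,T,U,V} | {M}.
The partition is now stable with 2 blocks: {C,T,U,V} | {M}.

2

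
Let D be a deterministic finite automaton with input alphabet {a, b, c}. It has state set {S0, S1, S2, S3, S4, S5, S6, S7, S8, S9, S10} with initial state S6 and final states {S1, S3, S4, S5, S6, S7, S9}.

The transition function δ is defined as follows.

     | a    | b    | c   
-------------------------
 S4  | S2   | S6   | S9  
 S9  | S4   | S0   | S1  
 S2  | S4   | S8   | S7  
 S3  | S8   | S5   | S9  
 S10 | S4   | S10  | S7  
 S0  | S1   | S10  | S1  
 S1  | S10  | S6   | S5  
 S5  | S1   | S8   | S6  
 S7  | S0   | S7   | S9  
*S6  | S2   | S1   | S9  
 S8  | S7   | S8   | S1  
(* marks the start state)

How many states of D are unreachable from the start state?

Starting at S6 and following transitions, the reachable set is {S0, S1, S2, S4, S5, S6, S7, S8, S9, S10}. That leaves S3 unreachable — 1 in total.

1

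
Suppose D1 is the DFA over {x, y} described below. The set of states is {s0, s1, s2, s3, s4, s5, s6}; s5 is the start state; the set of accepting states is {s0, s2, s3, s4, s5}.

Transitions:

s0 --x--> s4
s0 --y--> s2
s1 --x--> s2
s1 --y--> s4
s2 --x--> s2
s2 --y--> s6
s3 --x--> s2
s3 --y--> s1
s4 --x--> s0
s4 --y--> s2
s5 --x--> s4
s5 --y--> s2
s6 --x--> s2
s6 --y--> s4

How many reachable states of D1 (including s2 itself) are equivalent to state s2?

First remove the unreachable states {s1,s3}; 5 states remain.
P0 = {s0,s2,s4,s5} | {s6}.
On input y, block {s0,s2,s4,s5} splits into {s0,s4,s5} and {s2}.
The partition is now stable with 3 blocks: {s0,s4,s5} | {s6} | {s2}.
The equivalence class containing s2 is {s2}, of size 1.

1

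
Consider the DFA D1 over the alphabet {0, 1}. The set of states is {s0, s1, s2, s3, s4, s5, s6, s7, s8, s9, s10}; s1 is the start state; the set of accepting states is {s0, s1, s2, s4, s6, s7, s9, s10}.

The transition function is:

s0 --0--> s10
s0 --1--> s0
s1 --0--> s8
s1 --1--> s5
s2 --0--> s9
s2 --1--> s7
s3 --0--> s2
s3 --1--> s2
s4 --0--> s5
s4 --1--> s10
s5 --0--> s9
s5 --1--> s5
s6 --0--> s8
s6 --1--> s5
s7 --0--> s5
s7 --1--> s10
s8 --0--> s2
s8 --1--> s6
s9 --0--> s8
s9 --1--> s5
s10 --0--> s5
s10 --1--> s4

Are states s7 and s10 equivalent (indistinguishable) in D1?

Yes

Reachable states from the start: {s1,s2,s4,s5,s6,s7,s8,s9,s10}. Unreachable: {s0,s3} — drop them.
P0 = {s1,s2,s4,s6,s7,s9,s10} | {s5,s8}.
On input 0, block {s1,s2,s4,s6,s7,s9,s10} splits into {s1,s4,s6,s7,s9,s10} and {s2}.
Refine {s1,s4,s6,s7,s9,s10} on symbol 1: members go to different blocks, giving {s1,s6,s9} and {s4,s7,s10}.
Split {s5,s8} by δ(·,0) → {s5} and {s8}.
Stable partition: {s1,s6,s9} | {s5} | {s2} | {s4,s7,s10} | {s8} — 5 equivalence classes.
s7 and s10 lie in the same block of the stable partition, so they are equivalent — no string distinguishes them.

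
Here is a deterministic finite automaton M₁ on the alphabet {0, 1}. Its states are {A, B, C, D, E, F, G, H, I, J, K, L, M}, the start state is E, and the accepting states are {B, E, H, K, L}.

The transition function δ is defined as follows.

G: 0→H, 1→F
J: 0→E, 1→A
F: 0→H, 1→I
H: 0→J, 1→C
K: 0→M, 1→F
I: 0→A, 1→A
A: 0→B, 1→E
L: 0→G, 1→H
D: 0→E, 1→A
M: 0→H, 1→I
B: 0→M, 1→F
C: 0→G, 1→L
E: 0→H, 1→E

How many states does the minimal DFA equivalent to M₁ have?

Reachable states from the start: {A,B,C,E,F,G,H,I,J,L,M}. Unreachable: {D,K} — drop them.
P0 = {B,E,H,L} | {A,C,F,G,I,J,M}.
On input 0, block {B,E,H,L} splits into {B,H,L} and {E}.
Split {B,H,L} by δ(·,1) → {B,H} and {L}.
Refine {A,C,F,G,I,J,M} on symbol 0: members go to different blocks, giving {A,F,G,M} and {C,I} and {J}.
On input 0, block {B,H} splits into {B} and {H}.
On input 0, block {A,F,G,M} splits into {F,G,M} and {A}.
On input 1, block {F,G,M} splits into {F,M} and {G}.
On input 0, block {C,I} splits into {C} and {I}.
No further refinement is possible. Final partition (10 blocks): {B} | {F,M} | {E} | {L} | {C} | {J} | {H} | {A} | {G} | {I}.

10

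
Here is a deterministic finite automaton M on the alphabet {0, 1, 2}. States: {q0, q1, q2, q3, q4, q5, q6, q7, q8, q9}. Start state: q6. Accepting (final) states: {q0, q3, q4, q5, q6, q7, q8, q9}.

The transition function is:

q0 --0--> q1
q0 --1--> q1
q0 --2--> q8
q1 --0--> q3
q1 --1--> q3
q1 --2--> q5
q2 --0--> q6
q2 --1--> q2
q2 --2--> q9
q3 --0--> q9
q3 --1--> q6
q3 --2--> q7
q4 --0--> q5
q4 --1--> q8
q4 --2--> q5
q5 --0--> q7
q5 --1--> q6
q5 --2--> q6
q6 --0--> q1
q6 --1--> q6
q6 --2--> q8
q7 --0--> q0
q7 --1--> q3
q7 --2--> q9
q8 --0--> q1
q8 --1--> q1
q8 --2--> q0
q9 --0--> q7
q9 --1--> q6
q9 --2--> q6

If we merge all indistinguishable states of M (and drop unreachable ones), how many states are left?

Reachable states from the start: {q0,q1,q3,q5,q6,q7,q8,q9}. Unreachable: {q2,q4} — drop them.
P0 = {q0,q3,q5,q6,q7,q8,q9} | {q1}.
Split {q0,q3,q5,q6,q7,q8,q9} by δ(·,0) → {q3,q5,q7,q9} and {q0,q6,q8}.
Split {q3,q5,q7,q9} by δ(·,0) → {q3,q5,q9} and {q7}.
Refine {q3,q5,q9} on symbol 0: members go to different blocks, giving {q5,q9} and {q3}.
Refine {q0,q6,q8} on symbol 1: members go to different blocks, giving {q0,q8} and {q6}.
No further refinement is possible. Final partition (6 blocks): {q5,q9} | {q1} | {q0,q8} | {q7} | {q3} | {q6}.

6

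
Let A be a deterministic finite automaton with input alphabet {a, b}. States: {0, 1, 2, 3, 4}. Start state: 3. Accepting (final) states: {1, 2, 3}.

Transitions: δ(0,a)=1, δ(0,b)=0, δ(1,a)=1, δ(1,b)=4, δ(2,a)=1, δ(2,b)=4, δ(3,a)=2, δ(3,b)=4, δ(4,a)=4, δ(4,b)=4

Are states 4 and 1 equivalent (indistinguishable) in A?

Reachable states from the start: {1,2,3,4}. Unreachable: {0} — drop them.
Start with accepting vs non-accepting: {1,2,3} | {4}.
The partition is now stable with 2 blocks: {1,2,3} | {4}.
4 and 1 end up in different blocks, so they are distinguishable. For instance, the string 'ε' is accepted from only 1.

No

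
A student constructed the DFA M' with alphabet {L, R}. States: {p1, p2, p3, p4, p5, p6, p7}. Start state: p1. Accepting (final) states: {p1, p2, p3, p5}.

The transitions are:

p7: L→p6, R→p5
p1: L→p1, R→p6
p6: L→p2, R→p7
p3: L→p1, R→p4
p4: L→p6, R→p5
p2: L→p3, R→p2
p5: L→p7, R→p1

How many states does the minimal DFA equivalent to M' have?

6

Every state is reachable, so we keep all 7.
Initial partition by acceptance: {p1,p2,p3,p5} | {p4,p6,p7}.
Refine {p1,p2,p3,p5} on symbol L: members go to different blocks, giving {p1,p2,p3} and {p5}.
Refine {p1,p2,p3} on symbol R: members go to different blocks, giving {p1,p3} and {p2}.
Refine {p4,p6,p7} on symbol L: members go to different blocks, giving {p4,p7} and {p6}.
Split {p1,p3} by δ(·,R) → {p1} and {p3}.
The partition is now stable with 6 blocks: {p1} | {p4,p7} | {p5} | {p2} | {p6} | {p3}.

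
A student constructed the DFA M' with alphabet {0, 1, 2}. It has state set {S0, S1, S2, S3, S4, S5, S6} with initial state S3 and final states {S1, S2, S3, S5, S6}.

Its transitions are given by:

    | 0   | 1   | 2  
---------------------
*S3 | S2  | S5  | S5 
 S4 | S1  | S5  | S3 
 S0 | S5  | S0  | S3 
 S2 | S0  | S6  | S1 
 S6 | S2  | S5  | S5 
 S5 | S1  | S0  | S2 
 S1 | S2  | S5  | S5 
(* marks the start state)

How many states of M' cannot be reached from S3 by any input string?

1

BFS from S3 reaches {S0, S1, S2, S3, S5, S6}; the 1 state(s) S4 are never visited.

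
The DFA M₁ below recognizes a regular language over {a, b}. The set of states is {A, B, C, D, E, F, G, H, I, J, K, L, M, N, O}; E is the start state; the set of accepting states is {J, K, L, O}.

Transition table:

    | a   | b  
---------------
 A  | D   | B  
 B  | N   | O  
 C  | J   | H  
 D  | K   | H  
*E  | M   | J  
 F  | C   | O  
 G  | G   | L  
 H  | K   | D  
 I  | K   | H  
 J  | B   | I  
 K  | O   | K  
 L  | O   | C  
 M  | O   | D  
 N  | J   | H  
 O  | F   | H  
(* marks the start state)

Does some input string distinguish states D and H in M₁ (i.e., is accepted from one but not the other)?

States {A,G,L} cannot be reached from the start state, so discard them.
Initial partition by acceptance: {J,K,O} | {B,C,D,E,F,H,I,M,N}.
Refine {J,K,O} on symbol a: members go to different blocks, giving {J,O} and {K}.
On input a, block {B,C,D,E,F,H,I,M,N} splits into {B,E,F} and {C,M,N} and {D,H,I}.
The partition is now stable with 5 blocks: {J,O} | {B,E,F} | {K} | {C,M,N} | {D,H,I}.
D and H lie in the same block of the stable partition, so they are equivalent — no string distinguishes them.

No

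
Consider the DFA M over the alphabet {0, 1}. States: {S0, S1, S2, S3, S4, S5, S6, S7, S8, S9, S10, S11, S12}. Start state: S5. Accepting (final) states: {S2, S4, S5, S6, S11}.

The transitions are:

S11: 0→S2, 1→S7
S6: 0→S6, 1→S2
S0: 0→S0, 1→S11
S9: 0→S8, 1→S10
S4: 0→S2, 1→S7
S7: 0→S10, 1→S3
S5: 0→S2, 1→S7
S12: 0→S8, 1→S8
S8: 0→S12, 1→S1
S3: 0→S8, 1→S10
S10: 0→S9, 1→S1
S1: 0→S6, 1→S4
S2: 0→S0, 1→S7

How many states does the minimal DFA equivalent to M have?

All states are reachable from the start state.
Initial partition by acceptance: {S2,S4,S5,S6,S11} | {S0,S1,S3,S7,S8,S9,S10,S12}.
Split {S2,S4,S5,S6,S11} by δ(·,0) → {S4,S5,S6,S11} and {S2}.
Split {S4,S5,S6,S11} by δ(·,0) → {S4,S5,S11} and {S6}.
On input 0, block {S0,S1,S3,S7,S8,S9,S10,S12} splits into {S0,S3,S7,S8,S9,S10,S12} and {S1}.
Refine {S0,S3,S7,S8,S9,S10,S12} on symbol 1: members go to different blocks, giving {S3,S7,S9,S12} and {S8,S10} and {S0}.
On input 1, block {S3,S7,S9,S12} splits into {S3,S9,S12} and {S7}.
The partition is now stable with 8 blocks: {S4,S5,S11} | {S3,S9,S12} | {S2} | {S6} | {S1} | {S8,S10} | {S0} | {S7}.

8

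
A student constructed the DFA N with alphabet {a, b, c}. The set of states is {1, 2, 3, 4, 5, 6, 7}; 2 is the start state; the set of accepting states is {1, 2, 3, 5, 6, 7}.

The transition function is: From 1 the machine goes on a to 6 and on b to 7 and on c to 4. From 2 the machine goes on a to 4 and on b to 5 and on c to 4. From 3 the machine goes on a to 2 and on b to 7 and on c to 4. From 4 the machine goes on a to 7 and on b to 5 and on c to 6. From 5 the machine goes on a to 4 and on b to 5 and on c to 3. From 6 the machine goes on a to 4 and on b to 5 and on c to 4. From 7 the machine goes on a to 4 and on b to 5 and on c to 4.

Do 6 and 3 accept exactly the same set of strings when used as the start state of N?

No

Reachable states from the start: {2,3,4,5,6,7}. Unreachable: {1} — drop them.
P0 = {2,3,5,6,7} | {4}.
Refine {2,3,5,6,7} on symbol a: members go to different blocks, giving {2,5,6,7} and {3}.
Split {2,5,6,7} by δ(·,c) → {2,6,7} and {5}.
Stable partition: {2,6,7} | {4} | {3} | {5} — 4 equivalence classes.
6 and 3 end up in different blocks, so they are distinguishable. For instance, the string 'a' is accepted from only 3.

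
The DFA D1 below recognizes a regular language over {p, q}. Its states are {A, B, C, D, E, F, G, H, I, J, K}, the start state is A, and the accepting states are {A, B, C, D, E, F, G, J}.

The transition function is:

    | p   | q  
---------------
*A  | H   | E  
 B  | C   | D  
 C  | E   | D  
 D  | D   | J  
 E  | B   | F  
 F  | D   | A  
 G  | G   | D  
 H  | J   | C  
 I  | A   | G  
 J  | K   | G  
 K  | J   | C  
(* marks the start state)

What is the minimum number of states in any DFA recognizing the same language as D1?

First remove the unreachable states {I}; 10 states remain.
Start with accepting vs non-accepting: {A,B,C,D,E,F,G,J} | {H,K}.
Split {A,B,C,D,E,F,G,J} by δ(·,p) → {B,C,D,E,F,G} and {A,J}.
On input q, block {B,C,D,E,F,G} splits into {B,C,E,G} and {D,F}.
No further refinement is possible. Final partition (4 blocks): {B,C,E,G} | {H,K} | {A,J} | {D,F}.

4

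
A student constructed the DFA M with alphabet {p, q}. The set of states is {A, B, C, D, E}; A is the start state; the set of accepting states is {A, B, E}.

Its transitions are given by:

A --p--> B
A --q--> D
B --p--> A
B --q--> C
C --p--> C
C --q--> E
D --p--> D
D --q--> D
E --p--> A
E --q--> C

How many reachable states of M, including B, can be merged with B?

2

Every state is reachable, so we keep all 5.
Start with accepting vs non-accepting: {A,B,E} | {C,D}.
Refine {C,D} on symbol q: members go to different blocks, giving {C} and {D}.
Refine {A,B,E} on symbol q: members go to different blocks, giving {B,E} and {A}.
No further refinement is possible. Final partition (4 blocks): {B,E} | {C} | {D} | {A}.
State B belongs to the block {B,E}, which has 2 states.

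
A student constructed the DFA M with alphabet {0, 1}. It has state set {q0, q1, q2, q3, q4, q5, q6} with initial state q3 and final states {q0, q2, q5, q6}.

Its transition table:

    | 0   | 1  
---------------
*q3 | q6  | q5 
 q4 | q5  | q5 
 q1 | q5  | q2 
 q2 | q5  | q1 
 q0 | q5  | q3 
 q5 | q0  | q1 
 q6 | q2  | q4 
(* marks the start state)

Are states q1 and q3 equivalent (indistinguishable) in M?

Every state is reachable, so we keep all 7.
Start with accepting vs non-accepting: {q0,q2,q5,q6} | {q1,q3,q4}.
Stable partition: {q0,q2,q5,q6} | {q1,q3,q4} — 2 equivalence classes.
q1 and q3 lie in the same block of the stable partition, so they are equivalent — no string distinguishes them.

Yes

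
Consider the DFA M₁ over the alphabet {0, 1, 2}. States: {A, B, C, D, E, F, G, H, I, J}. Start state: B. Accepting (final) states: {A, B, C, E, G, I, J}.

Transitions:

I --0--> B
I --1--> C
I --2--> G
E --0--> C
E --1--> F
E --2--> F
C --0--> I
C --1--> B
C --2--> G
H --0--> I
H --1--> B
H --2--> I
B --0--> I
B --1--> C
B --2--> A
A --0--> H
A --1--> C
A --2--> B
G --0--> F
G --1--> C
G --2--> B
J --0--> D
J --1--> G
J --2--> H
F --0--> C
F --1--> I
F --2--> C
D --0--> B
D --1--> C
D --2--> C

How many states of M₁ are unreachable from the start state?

Starting at B and following transitions, the reachable set is {A, B, C, F, G, H, I}. That leaves D, E, J unreachable — 3 in total.

3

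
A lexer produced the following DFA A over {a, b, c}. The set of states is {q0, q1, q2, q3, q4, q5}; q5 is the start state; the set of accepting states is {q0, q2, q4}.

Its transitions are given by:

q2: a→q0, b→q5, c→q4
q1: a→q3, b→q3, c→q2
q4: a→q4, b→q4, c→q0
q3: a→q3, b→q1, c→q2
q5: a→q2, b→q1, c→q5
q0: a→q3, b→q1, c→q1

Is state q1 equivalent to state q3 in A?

Yes

Every state is reachable, so we keep all 6.
Initial partition by acceptance: {q0,q2,q4} | {q1,q3,q5}.
On input a, block {q0,q2,q4} splits into {q2,q4} and {q0}.
On input a, block {q2,q4} splits into {q2} and {q4}.
Split {q1,q3,q5} by δ(·,a) → {q1,q3} and {q5}.
Stable partition: {q2} | {q1,q3} | {q0} | {q4} | {q5} — 5 equivalence classes.
q1 and q3 lie in the same block of the stable partition, so they are equivalent — no string distinguishes them.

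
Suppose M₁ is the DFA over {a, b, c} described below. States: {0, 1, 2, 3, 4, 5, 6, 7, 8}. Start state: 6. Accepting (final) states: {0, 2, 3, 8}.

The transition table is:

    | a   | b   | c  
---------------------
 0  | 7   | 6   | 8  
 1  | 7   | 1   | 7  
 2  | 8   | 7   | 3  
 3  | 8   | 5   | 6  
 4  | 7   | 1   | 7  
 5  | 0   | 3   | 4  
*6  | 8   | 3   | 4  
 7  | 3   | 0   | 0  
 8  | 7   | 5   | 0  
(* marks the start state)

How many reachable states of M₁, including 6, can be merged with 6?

Reachable states from the start: {0,1,3,4,5,6,7,8}. Unreachable: {2} — drop them.
Start with accepting vs non-accepting: {0,3,8} | {1,4,5,6,7}.
Refine {0,3,8} on symbol a: members go to different blocks, giving {0,8} and {3}.
Split {1,4,5,6,7} by δ(·,a) → {1,4} and {5,6} and {7}.
Stable partition: {0,8} | {1,4} | {3} | {5,6} | {7} — 5 equivalence classes.
State 6 belongs to the block {5,6}, which has 2 states.

2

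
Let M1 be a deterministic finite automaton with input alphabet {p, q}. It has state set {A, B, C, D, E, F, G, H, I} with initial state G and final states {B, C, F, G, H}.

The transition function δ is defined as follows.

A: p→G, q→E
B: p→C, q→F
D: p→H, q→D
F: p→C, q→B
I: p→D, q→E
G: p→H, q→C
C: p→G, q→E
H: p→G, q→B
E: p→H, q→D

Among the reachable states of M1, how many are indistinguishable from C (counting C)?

First remove the unreachable states {A,I}; 7 states remain.
P0 = {B,C,F,G,H} | {D,E}.
Split {B,C,F,G,H} by δ(·,q) → {B,F,G,H} and {C}.
Refine {B,F,G,H} on symbol p: members go to different blocks, giving {B,F} and {G,H}.
Split {G,H} by δ(·,q) → {G} and {H}.
The partition is now stable with 5 blocks: {B,F} | {D,E} | {C} | {G} | {H}.
State C belongs to the block {C}, which has 1 states.

1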